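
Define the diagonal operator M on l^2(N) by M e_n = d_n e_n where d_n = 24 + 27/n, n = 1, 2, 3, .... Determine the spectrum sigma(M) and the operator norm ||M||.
sigma(M) = {24 + 27/n : n ≥ 1} ∪ {24}; ||M|| = 51

A bounded diagonal operator on l^2 with diagonal entries d_n has spectrum equal to the closure of {d_n : n ≥ 1}: every d_n is an eigenvalue (with eigenvector e_n), so {d_n} ⊂ sigma(M); the spectrum is closed, so its closure is too; and for lambda not in the closure, (M - lambda I) has bounded inverse (the diagonal entries 1/(d_n - lambda) are bounded). For our sequence d_n = 24 + 27/n, n = 1, 2, 3, ...:
  - {d_n} = {24 + 27/n : n ≥ 1}; the only limit point is 24
  - closure = {24 + 27/n : n ≥ 1} ∪ {24}
For the norm: a diagonal operator has ||M|| = sup_n |d_n|. Here d_n = 24 + 27/n is positive and decreasing, so sup_n |d_n| = d_1 = 24 + 27 = 51. So ||M|| = 51.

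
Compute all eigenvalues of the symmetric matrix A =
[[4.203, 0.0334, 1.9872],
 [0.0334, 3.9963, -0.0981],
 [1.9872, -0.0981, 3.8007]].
sigma(A) ≈ {2, 4, 6}

A is real symmetric, so its spectrum consists of real eigenvalues. Expanding the characteristic polynomial of the displayed matrix gives
  det(λ I - A) = p(λ) = λ^3 + (-12)λ^2 + (44)λ + (-48).
Solving p(λ) = 0 yields eigenvalues ≈ 2, 4, 6. (A is shown rounded to 4 decimals, so these recover the underlying integer eigenvalues to within that precision.)
Verification: the trace of A = 12 equals the sum of eigenvalues 12, and det(A) ≈ 47.9993 matches the eigenvalue product 48.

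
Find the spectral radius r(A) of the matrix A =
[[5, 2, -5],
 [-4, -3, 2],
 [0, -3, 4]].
r(A) ≈ 5.0661

The eigenvalues of A are the roots of its characteristic polynomial. With M = A (coefficients from the trace, the sum of principal 2x2 minors, and det A):
  p(λ) = det(λ I - M) = λ^3 - 6λ^2 + 7λ + 58.
No integer candidate from the rational root theorem (±divisors of 58) is a root, so the roots are irrational. The cubic discriminant is Δ = -84172 < 0, so there is one real root and a complex-conjugate pair. p(-3) = -44 and p(-2) = 12 have opposite signs, so a root lies in (-3, -2); Newton's method refines it to λ ≈ -2.2598. Dividing out (λ - (-2.2598)) leaves approximately λ^2 - 8.2598λ + 25.6657. For λ^2 - 8.2598λ + 25.6657 the discriminant is -34.4383. It is negative, so the remaining roots are the complex-conjugate pair λ ≈ 4.1299 ± 2.9342i. Their product equals the constant term, so |λ|^2 ≈ 25.6657 and |λ| ≈ 5.0661.
Thus the eigenvalues (to 4 decimals) are -2.2598 (modulus 2.2598); 4.1299 ± 2.9342i (modulus 5.0661). The spectral radius is the largest modulus: r(A) ≈ 5.0661. (Cross-check: r(A) ≤ ||A||_2 ≈ 9.6772; equality holds whenever A is normal, though it can also hold for some non-normal A.)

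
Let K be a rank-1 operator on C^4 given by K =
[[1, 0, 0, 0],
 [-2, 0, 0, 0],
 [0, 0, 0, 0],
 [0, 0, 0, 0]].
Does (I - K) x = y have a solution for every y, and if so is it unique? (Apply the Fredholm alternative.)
(I - K) is singular (det(I - K) = 0, i.e. 1 ∈ sigma(K)). (I - K) x = y is solvable iff y ⊥ ker((I - K)^*) = span{(1, 0, 0, 0)}, i.e. iff y_1 = 0. When solvable, the solutions are x = y + c·(1, -2, 0, 0), c arbitrary (ker(I - K) = span{(1, -2, 0, 0)}, dimension 1).

K has rank 1, so it is an outer product K = u v^T: every row of K is a multiple of one row vector. Reading off the entries, u = (1, -2, 0, 0) and v = (1, 0, 0, 0) (row i of K equals u_i·v^T). A rank-one matrix u v^T satisfies K u = u (v·u) and kills the (3)-dimensional subspace v^⊥, so its characteristic polynomial is lambda^3 (lambda - v·u) with v·u = tr K = 1. Hence the eigenvalues of I - K are 1 (multiplicity 3) and 1 - (1) = 0, so det(I - K) = 0. (Direct check: I - K =
[[0, 0, 0, 0],
 [2, 1, 0, 0],
 [0, 0, 1, 0],
 [0, 0, 0, 1]]
has determinant 0.) So 1 is an eigenvalue of K and (I - K) is not invertible. The finite-dimensional Fredholm alternative says: either (I - K) is invertible, or ker(I - K) ≠ {0} and then range(I - K) = ker((I - K)^*)^⊥, with dim ker(I - K) = dim ker((I - K)^*). We are in the second case, so we need both kernels. Kernel of I - K: (I - K) u = u - u (v·u) = u - u = 0, so ker(I - K) = span{u} = span{(1, -2, 0, 0)} (it is exactly 1-dimensional because rank(I - K) = 3). Kernel of the adjoint: K is real, so (I - K)^* = I - K^T = I - v u^T, and (I - v u^T) v = v - v (u·v) = 0; hence ker((I - K)^*) = span{v} = span{(1, 0, 0, 0)}. Therefore (I - K) x = y is solvable iff <y, v> = 0, i.e. iff y_1 = 0. When this holds, K y = u (v·y) = 0, so (I - K) y = y and x = y is a particular solution; the full solution set is the line x = y + c·u = y + c·(1, -2, 0, 0), c ∈ C.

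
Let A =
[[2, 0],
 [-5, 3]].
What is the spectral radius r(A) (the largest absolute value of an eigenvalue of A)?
r(A) = 3

The eigenvalues of A are the roots of its characteristic polynomial. With M = A (coefficients from the trace and determinant):
  p(λ) = det(λ I - M) = λ^2 - 5λ + 6.
For λ^2 - 5λ + 6 the discriminant is 1. It is a perfect square (1^2), so the roots are rational: λ = (5 ± 1)/2 = 3, 2.
Thus the eigenvalues (to 4 decimals) are 3 (modulus 3); 2 (modulus 2). The spectral radius is the largest modulus: r(A) = 3. (Cross-check: r(A) ≤ ||A||_2 ≈ 6.085; equality holds whenever A is normal, though it can also hold for some non-normal A.)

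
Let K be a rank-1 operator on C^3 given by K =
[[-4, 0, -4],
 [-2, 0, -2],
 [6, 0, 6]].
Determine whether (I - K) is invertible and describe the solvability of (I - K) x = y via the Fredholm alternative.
(I - K) is invertible (det(I - K) = -1 ≠ 0), so for every y in C^3 the equation (I - K) x = y has a unique solution.

K has rank 1, so it is an outer product K = u v^T: every row of K is a multiple of one row vector. Reading off the entries, u = (2, 1, -3) and v = (-2, 0, -2) (row i of K equals u_i·v^T). A rank-one matrix u v^T satisfies K u = u (v·u) and kills the (2)-dimensional subspace v^⊥, so its characteristic polynomial is lambda^2 (lambda - v·u) with v·u = tr K = 2. Hence the eigenvalues of I - K are 1 (multiplicity 2) and 1 - (2) = -1, so det(I - K) = -1. (Direct check: I - K =
[[5, 0, 4],
 [2, 1, 2],
 [-6, 0, -5]]
has determinant -1.) The finite-dimensional Fredholm alternative says: either (I - K) is invertible, or ker(I - K) ≠ {0} and then range(I - K) = ker((I - K)^*)^⊥, with dim ker(I - K) = dim ker((I - K)^*). Since det(I - K) ≠ 0, 1 is not an eigenvalue of K and ker(I - K) = {0}, so we are in the first case: for every y there is a unique x = (I - K)^(-1) y. Explicitly, by the Sherman–Morrison formula, (I - u v^T)^(-1) = I + u v^T/(1 - v·u), i.e. (I - K)^(-1) = I - K.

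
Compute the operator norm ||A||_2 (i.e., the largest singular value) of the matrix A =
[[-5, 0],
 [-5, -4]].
||A||_2 = sqrt((66 + sqrt(2756))/2) ≈ 7.6973 (= sqrt(largest eigenvalue of A^T A))

||A||_2 = sigma_max(A) = sqrt(lambda_max(A^T A)). Form the symmetric matrix M = A^T A =
[[50, 20],
 [20, 16]].
Its characteristic polynomial (trace, determinant of M give the coefficients) is
  p(λ) = det(λ I - M) = λ^2 - 66λ + 400.
For λ^2 - 66λ + 400 the discriminant is 2756. It is nonnegative but not a perfect square, so the roots are real and irrational: λ = (66 ± sqrt(2756))/2 ≈ 59.2488, 6.7512.
So the eigenvalues of A^T A are ≈ 6.7512, 59.2488 (all ≥ 0, as they must be for A^T A). The largest is λ_max = (66 + sqrt(2756))/2 ≈ 59.2488, hence ||A||_2 = sqrt(λ_max) = sqrt((66 + sqrt(2756))/2) ≈ 7.6973.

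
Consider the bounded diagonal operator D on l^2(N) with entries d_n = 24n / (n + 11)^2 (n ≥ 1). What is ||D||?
||D|| = 6/11 (attained at n = 11)

For D diagonal, ||D|| = sup_n |d_n|. Treat f(x) = 24x / (x + 11)^2 for real x > 0. By the quotient rule, f'(x) = 24(11 - x)/(x + 11)^3, which is positive for x < 11 and negative for x > 11. So f has a unique maximum at x = 11, and since 11 is a positive integer, the supremum over n ≥ 1 is attained at n = 11: d_11 = 24·11/(11 + 11)^2 = 24·11/484 = 6/11. Hence ||D|| = 6/11.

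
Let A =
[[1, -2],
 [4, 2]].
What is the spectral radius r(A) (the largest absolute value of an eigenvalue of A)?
r(A) = sqrt(10) ≈ 3.1623

The eigenvalues of A are the roots of its characteristic polynomial. With M = A (coefficients from the trace and determinant):
  p(λ) = det(λ I - M) = λ^2 - 3λ + 10.
For λ^2 - 3λ + 10 the discriminant is -31. It is negative, so the roots are the complex-conjugate pair λ = 3/2 ± (sqrt(31)/2) i ≈ 1.5 ± 2.7839i. For a conjugate pair the product of the roots equals the constant term, so |λ|^2 = 10 and |λ| = sqrt(10) ≈ 3.1623.
Thus the eigenvalues (to 4 decimals) are 1.5 ± 2.7839i (modulus 3.1623). The spectral radius is the largest modulus: r(A) = sqrt(10) ≈ 3.1623. (Cross-check: r(A) ≤ ||A||_2 ≈ 4.4721; equality holds whenever A is normal, though it can also hold for some non-normal A.)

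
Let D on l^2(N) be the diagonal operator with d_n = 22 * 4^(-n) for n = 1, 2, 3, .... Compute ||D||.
||D|| = 11/2 (attained at n = 1)

For D diagonal, ||D|| = sup_n |d_n|. The sequence d_n = 22 * 4^(-n) is positive and strictly decreasing (ratio 4^(-1) < 1), so the supremum is d_1 = 22/4 = 11/2. Hence ||D|| = 11/2.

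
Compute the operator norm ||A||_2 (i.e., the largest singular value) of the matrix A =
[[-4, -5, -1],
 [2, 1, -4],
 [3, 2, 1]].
||A||_2 ≈ 7.5866 (= sqrt(largest eigenvalue of A^T A))

||A||_2 = sigma_max(A) = sqrt(lambda_max(A^T A)). Form the symmetric matrix M = A^T A =
[[29, 28, -1],
 [28, 30, 3],
 [-1, 3, 18]].
Its characteristic polynomial (trace, sum of principal 2x2 minors, determinant of M give the coefficients) is
  p(λ) = det(λ I - M) = λ^3 - 77λ^2 + 1138λ - 1089.
No integer candidate from the rational root theorem (±divisors of 1089) is a root, so the roots are irrational. The cubic discriminant is Δ = 1480242825 > 0, so there are three distinct real roots. p(1) = -27 and p(2) = 887 have opposite signs, so a root lies in (1, 2); Newton's method refines it to λ ≈ 1.0274. p(18) = 279 and p(19) = -405 have opposite signs, so a root lies in (18, 19); Newton's method refines it to λ ≈ 18.4156. p(57) = -1203 and p(58) = 999 have opposite signs, so a root lies in (57, 58); Newton's method refines it to λ ≈ 57.557. Check (Vieta): the three roots sum to 77, matching tr M = 77.
So the eigenvalues of A^T A are ≈ 1.0274, 18.4156, 57.557 (all ≥ 0, as they must be for A^T A). The largest is λ_max ≈ 57.557, hence ||A||_2 = sqrt(λ_max) ≈ 7.5866.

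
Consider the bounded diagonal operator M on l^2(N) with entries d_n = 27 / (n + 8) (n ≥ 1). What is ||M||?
||M|| = 3 (attained at n = 1)

For M diagonal, ||M|| = sup_n |d_n| = sup_n 27/(n + 8). This is positive and strictly decreasing in n, so the supremum is attained at n = 1: d_1 = 27/(1 + 8) = 3. Hence ||M|| = 3.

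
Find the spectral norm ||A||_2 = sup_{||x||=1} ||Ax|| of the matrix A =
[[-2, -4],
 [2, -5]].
||A||_2 = sqrt((49 + sqrt(1105))/2) ≈ 6.4125 (= sqrt(largest eigenvalue of A^T A))

||A||_2 = sigma_max(A) = sqrt(lambda_max(A^T A)). Form the symmetric matrix M = A^T A =
[[8, -2],
 [-2, 41]].
Its characteristic polynomial (trace, determinant of M give the coefficients) is
  p(λ) = det(λ I - M) = λ^2 - 49λ + 324.
For λ^2 - 49λ + 324 the discriminant is 1105. It is nonnegative but not a perfect square, so the roots are real and irrational: λ = (49 ± sqrt(1105))/2 ≈ 41.1208, 7.8792.
So the eigenvalues of A^T A are ≈ 7.8792, 41.1208 (all ≥ 0, as they must be for A^T A). The largest is λ_max = (49 + sqrt(1105))/2 ≈ 41.1208, hence ||A||_2 = sqrt(λ_max) = sqrt((49 + sqrt(1105))/2) ≈ 6.4125.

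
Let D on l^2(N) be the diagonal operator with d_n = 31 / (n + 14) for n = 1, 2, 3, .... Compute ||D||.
||D|| = 31/15 (attained at n = 1)

For D diagonal, ||D|| = sup_n |d_n| = sup_n 31/(n + 14). This is positive and strictly decreasing in n, so the supremum is attained at n = 1: d_1 = 31/(1 + 14) = 31/15. Hence ||D|| = 31/15.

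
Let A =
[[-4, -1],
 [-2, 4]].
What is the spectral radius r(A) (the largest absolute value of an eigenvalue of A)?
r(A) = sqrt(72)/2 ≈ 4.2426

The eigenvalues of A are the roots of its characteristic polynomial. With M = A (coefficients from the trace and determinant):
  p(λ) = det(λ I - M) = λ^2 - 18.
For λ^2 - 18 the discriminant is 72. It is nonnegative but not a perfect square, so the roots are real and irrational: λ = ± sqrt(72)/2 ≈ 4.2426, -4.2426.
Thus the eigenvalues (to 4 decimals) are 4.2426 (modulus 4.2426); -4.2426 (modulus 4.2426). The spectral radius is the largest modulus: r(A) = sqrt(72)/2 ≈ 4.2426. (Cross-check: r(A) ≤ ||A||_2 ≈ 4.772; equality holds whenever A is normal, though it can also hold for some non-normal A.)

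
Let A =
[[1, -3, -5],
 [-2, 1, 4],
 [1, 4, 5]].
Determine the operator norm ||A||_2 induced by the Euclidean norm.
||A||_2 ≈ 9.5115 (= sqrt(largest eigenvalue of A^T A))

||A||_2 = sigma_max(A) = sqrt(lambda_max(A^T A)). Form the symmetric matrix M = A^T A =
[[6, -1, -8],
 [-1, 26, 39],
 [-8, 39, 66]].
Its characteristic polynomial (trace, sum of principal 2x2 minors, determinant of M give the coefficients) is
  p(λ) = det(λ I - M) = λ^3 - 98λ^2 + 682λ - 64.
No integer candidate from the rational root theorem (±divisors of 64) is a root, so the roots are irrational. The cubic discriminant is Δ = 3034131952 > 0, so there are three distinct real roots. p(0) = -64 and p(1) = 521 have opposite signs, so a root lies in (0, 1); Newton's method refines it to λ ≈ 0.0951. p(7) = 251 and p(8) = -368 have opposite signs, so a root lies in (7, 8); Newton's method refines it to λ ≈ 7.4355. p(90) = -3484 and p(91) = 4031 have opposite signs, so a root lies in (90, 91); Newton's method refines it to λ ≈ 90.4694. Check (Vieta): the three roots sum to 98, matching tr M = 98.
So the eigenvalues of A^T A are ≈ 0.0951, 7.4355, 90.4694 (all ≥ 0, as they must be for A^T A). The largest is λ_max ≈ 90.4694, hence ||A||_2 = sqrt(λ_max) ≈ 9.5115.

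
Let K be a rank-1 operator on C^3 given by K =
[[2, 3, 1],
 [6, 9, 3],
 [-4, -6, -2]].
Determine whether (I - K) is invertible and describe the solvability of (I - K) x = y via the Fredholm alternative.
(I - K) is invertible (det(I - K) = -8 ≠ 0), so for every y in C^3 the equation (I - K) x = y has a unique solution.

K has rank 1, so it is an outer product K = u v^T: every row of K is a multiple of one row vector. Reading off the entries, u = (-1, -3, 2) and v = (-2, -3, -1) (row i of K equals u_i·v^T). A rank-one matrix u v^T satisfies K u = u (v·u) and kills the (2)-dimensional subspace v^⊥, so its characteristic polynomial is lambda^2 (lambda - v·u) with v·u = tr K = 9. Hence the eigenvalues of I - K are 1 (multiplicity 2) and 1 - (9) = -8, so det(I - K) = -8. (Direct check: I - K =
[[-1, -3, -1],
 [-6, -8, -3],
 [4, 6, 3]]
has determinant -8.) The finite-dimensional Fredholm alternative says: either (I - K) is invertible, or ker(I - K) ≠ {0} and then range(I - K) = ker((I - K)^*)^⊥, with dim ker(I - K) = dim ker((I - K)^*). Since det(I - K) ≠ 0, 1 is not an eigenvalue of K and ker(I - K) = {0}, so we are in the first case: for every y there is a unique x = (I - K)^(-1) y. Explicitly, by the Sherman–Morrison formula, (I - u v^T)^(-1) = I + u v^T/(1 - v·u), i.e. (I - K)^(-1) = I + K/(-8).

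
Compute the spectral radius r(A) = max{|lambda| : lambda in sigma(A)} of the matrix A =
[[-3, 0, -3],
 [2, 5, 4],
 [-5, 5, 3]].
r(A) ≈ 8.829

The eigenvalues of A are the roots of its characteristic polynomial. With M = A (coefficients from the trace, the sum of principal 2x2 minors, and det A):
  p(λ) = det(λ I - M) = λ^3 - 5λ^2 - 44λ + 90.
No integer candidate from the rational root theorem (±divisors of 90) is a root, so the roots are irrational. The cubic discriminant is Δ = 571836 > 0, so there are three distinct real roots. p(-6) = -42 and p(-5) = 60 have opposite signs, so a root lies in (-6, -5); Newton's method refines it to λ ≈ -5.6373. p(1) = 42 and p(2) = -10 have opposite signs, so a root lies in (1, 2); Newton's method refines it to λ ≈ 1.8083. p(8) = -70 and p(9) = 18 have opposite signs, so a root lies in (8, 9); Newton's method refines it to λ ≈ 8.829. Check (Vieta): the three roots sum to 5, matching tr M = 5.
Thus the eigenvalues (to 4 decimals) are -5.6373 (modulus 5.6373); 1.8083 (modulus 1.8083); 8.829 (modulus 8.829). The spectral radius is the largest modulus: r(A) ≈ 8.829. (Cross-check: r(A) ≤ ||A||_2 ≈ 8.9768; equality holds whenever A is normal, though it can also hold for some non-normal A.)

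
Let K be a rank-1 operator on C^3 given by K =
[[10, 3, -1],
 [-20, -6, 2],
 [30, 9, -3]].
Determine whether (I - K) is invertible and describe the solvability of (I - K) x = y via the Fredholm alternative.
(I - K) is singular (det(I - K) = 0, i.e. 1 ∈ sigma(K)). (I - K) x = y is solvable iff y ⊥ ker((I - K)^*) = span{(10, 3, -1)}, i.e. iff 10y_1 + 3y_2 - y_3 = 0. When solvable, the solutions are x = y + c·(1, -2, 3), c arbitrary (ker(I - K) = span{(1, -2, 3)}, dimension 1).

K has rank 1, so it is an outer product K = u v^T: every row of K is a multiple of one row vector. Reading off the entries, u = (1, -2, 3) and v = (10, 3, -1) (row i of K equals u_i·v^T). A rank-one matrix u v^T satisfies K u = u (v·u) and kills the (2)-dimensional subspace v^⊥, so its characteristic polynomial is lambda^2 (lambda - v·u) with v·u = tr K = 1. Hence the eigenvalues of I - K are 1 (multiplicity 2) and 1 - (1) = 0, so det(I - K) = 0. (Direct check: I - K =
[[-9, -3, 1],
 [20, 7, -2],
 [-30, -9, 4]]
has determinant 0.) So 1 is an eigenvalue of K and (I - K) is not invertible. The finite-dimensional Fredholm alternative says: either (I - K) is invertible, or ker(I - K) ≠ {0} and then range(I - K) = ker((I - K)^*)^⊥, with dim ker(I - K) = dim ker((I - K)^*). We are in the second case, so we need both kernels. Kernel of I - K: (I - K) u = u - u (v·u) = u - u = 0, so ker(I - K) = span{u} = span{(1, -2, 3)} (it is exactly 1-dimensional because rank(I - K) = 2). Kernel of the adjoint: K is real, so (I - K)^* = I - K^T = I - v u^T, and (I - v u^T) v = v - v (u·v) = 0; hence ker((I - K)^*) = span{v} = span{(10, 3, -1)}. Therefore (I - K) x = y is solvable iff <y, v> = 0, i.e. iff 10y_1 + 3y_2 - y_3 = 0. When this holds, K y = u (v·y) = 0, so (I - K) y = y and x = y is a particular solution; the full solution set is the line x = y + c·u = y + c·(1, -2, 3), c ∈ C.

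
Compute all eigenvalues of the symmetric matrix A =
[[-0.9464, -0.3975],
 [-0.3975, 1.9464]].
sigma(A) ≈ {-1, 2}

A is real symmetric, so its spectrum consists of real eigenvalues. Expanding the characteristic polynomial of the displayed matrix gives
  det(λ I - A) = p(λ) = λ^2 + (-1)λ + (-2).
Solving p(λ) = 0 yields eigenvalues ≈ -1, 2. (A is shown rounded to 4 decimals, so these recover the underlying integer eigenvalues to within that precision.)
Verification: the trace of A = 1 equals the sum of eigenvalues 1, and det(A) ≈ -2.0001 matches the eigenvalue product -2.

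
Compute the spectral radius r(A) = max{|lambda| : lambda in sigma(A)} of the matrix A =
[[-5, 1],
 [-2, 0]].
r(A) = (5 + sqrt(17))/2 ≈ 4.5616

The eigenvalues of A are the roots of its characteristic polynomial. With M = A (coefficients from the trace and determinant):
  p(λ) = det(λ I - M) = λ^2 + 5λ + 2.
For λ^2 + 5λ + 2 the discriminant is 17. It is nonnegative but not a perfect square, so the roots are real and irrational: λ = (-5 ± sqrt(17))/2 ≈ -0.4384, -4.5616.
Thus the eigenvalues (to 4 decimals) are -0.4384 (modulus 0.4384); -4.5616 (modulus 4.5616). The spectral radius is the largest modulus: r(A) = (5 + sqrt(17))/2 ≈ 4.5616. (Cross-check: r(A) ≤ ||A||_2 ≈ 5.465; equality holds whenever A is normal, though it can also hold for some non-normal A.)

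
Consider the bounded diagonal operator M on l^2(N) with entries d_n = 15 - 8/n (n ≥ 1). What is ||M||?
||M|| = 15

For a diagonal operator on l^2 with entries d_n, ||M|| = sup_n |d_n|. Here d_1 = 7, d_2 = 11, ..., and d_n = 15 - 8/n increases monotonically toward 15. All terms lie in [7, 15), so |d_n| = d_n and the supremum is the limit 15, which is not attained by any individual d_n. Hence ||M|| = 15.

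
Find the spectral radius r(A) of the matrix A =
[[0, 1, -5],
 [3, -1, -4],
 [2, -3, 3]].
r(A) ≈ 4.5942

The eigenvalues of A are the roots of its characteristic polynomial. With M = A (coefficients from the trace, the sum of principal 2x2 minors, and det A):
  p(λ) = det(λ I - M) = λ^3 - 2λ^2 - 8λ - 18.
No integer candidate from the rational root theorem (±divisors of 18) is a root, so the roots are irrational. The cubic discriminant is Δ = -12204 < 0, so there is one real root and a complex-conjugate pair. p(4) = -18 and p(5) = 17 have opposite signs, so a root lies in (4, 5); Newton's method refines it to λ ≈ 4.5942. Dividing out (λ - (4.5942)) leaves approximately λ^2 + 2.5942λ + 3.918. For λ^2 + 2.5942λ + 3.918 the discriminant is -8.9424. It is negative, so the remaining roots are the complex-conjugate pair λ ≈ -1.2971 ± 1.4952i. Their product equals the constant term, so |λ|^2 ≈ 3.918 and |λ| ≈ 1.9794.
Thus the eigenvalues (to 4 decimals) are 4.5942 (modulus 4.5942); -1.2971 ± 1.4952i (modulus 1.9794). The spectral radius is the largest modulus: r(A) ≈ 4.5942. (Cross-check: r(A) ≤ ||A||_2 ≈ 7.2653; equality holds whenever A is normal, though it can also hold for some non-normal A.)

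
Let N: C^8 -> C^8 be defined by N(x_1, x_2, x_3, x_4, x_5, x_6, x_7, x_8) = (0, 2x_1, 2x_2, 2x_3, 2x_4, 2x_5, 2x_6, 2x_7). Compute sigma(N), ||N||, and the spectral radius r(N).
sigma(N) = {0}; ||N|| = 2; r(N) = 0. (N is nilpotent with N^8 = 0.)

On C^8, N is a strictly lower-triangular matrix with 2 on the subdiagonal and zeros elsewhere, so its characteristic polynomial is lambda^8 and every eigenvalue is 0: sigma(N) = {0}. For the operator norm, N e_i = 2e_{i+1} for i = 1, ..., 7 and N e_8 = 0, so the singular values of N are 2 (with multiplicity 7) and 0; hence ||N|| = 2. The spectral radius r(N) = max|lambda| = 0. Note ||N|| > r(N) — characteristic of non-normal nilpotent operators. Indeed N^8 = 0.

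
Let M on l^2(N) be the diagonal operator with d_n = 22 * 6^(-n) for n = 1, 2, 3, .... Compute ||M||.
||M|| = 11/3 (attained at n = 1)

For M diagonal, ||M|| = sup_n |d_n|. The sequence d_n = 22 * 6^(-n) is positive and strictly decreasing (ratio 6^(-1) < 1), so the supremum is d_1 = 22/6 = 11/3. Hence ||M|| = 11/3.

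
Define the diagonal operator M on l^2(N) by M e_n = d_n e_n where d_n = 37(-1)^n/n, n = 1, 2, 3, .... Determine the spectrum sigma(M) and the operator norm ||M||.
sigma(M) = {37(-1)^n/n : n ≥ 1} ∪ {0}; ||M|| = 37

A bounded diagonal operator on l^2 with diagonal entries d_n has spectrum equal to the closure of {d_n : n ≥ 1}: every d_n is an eigenvalue (with eigenvector e_n), so {d_n} ⊂ sigma(M); the spectrum is closed, so its closure is too; and for lambda not in the closure, (M - lambda I) has bounded inverse (the diagonal entries 1/(d_n - lambda) are bounded). For our sequence d_n = 37(-1)^n/n, n = 1, 2, 3, ...:
  - {d_n} = {37(-1)^n/n : n ≥ 1}; the only limit point is 0
  - closure = {37(-1)^n/n : n ≥ 1} ∪ {0}
For the norm: a diagonal operator has ||M|| = sup_n |d_n|. Here |d_n| = 37/n is decreasing, so sup_n |d_n| = |d_1| = 37. So ||M|| = 37.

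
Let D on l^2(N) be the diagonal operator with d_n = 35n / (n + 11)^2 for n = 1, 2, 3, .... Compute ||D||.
||D|| = 35/44 (attained at n = 11)

For D diagonal, ||D|| = sup_n |d_n|. Treat f(x) = 35x / (x + 11)^2 for real x > 0. By the quotient rule, f'(x) = 35(11 - x)/(x + 11)^3, which is positive for x < 11 and negative for x > 11. So f has a unique maximum at x = 11, and since 11 is a positive integer, the supremum over n ≥ 1 is attained at n = 11: d_11 = 35·11/(11 + 11)^2 = 35·11/484 = 35/44. Hence ||D|| = 35/44.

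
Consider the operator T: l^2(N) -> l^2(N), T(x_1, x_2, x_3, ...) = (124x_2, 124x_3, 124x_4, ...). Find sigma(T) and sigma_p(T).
sigma(T) = closed disk {z in C : |z| ≤ 124}; sigma_p(T) = open disk {z in C : |z| < 124}

Note T = 124·V where V is the unit left shift (V x)_k = x_{k+1}; so sigma(T) = 124·sigma(V) and ||T|| = 124||V||. ||T x||^2 = 15376sum_{k≥2} |x_k|^2 ≤ 15376||x||^2, with equality on {x : x_1 = 0}, so ||T|| = 124. For any lambda with |lambda| < 124, set r = lambda/124 (|r| < 1); the vector x = (1, r, r^2, ...) is in l^2 and satisfies T x = 124(r, r^2, ...) = lambda x, so lambda is an eigenvalue. On the boundary |lambda| = 124 the geometric series diverges, so no l^2 eigenvector exists, but these lambda lie in the approximate point spectrum. Hence sigma(T) is the closed disk of radius 124 and sigma_p(T) is the open disk.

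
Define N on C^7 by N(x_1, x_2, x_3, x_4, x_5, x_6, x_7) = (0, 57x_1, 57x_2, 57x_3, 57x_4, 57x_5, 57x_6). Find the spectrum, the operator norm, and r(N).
sigma(N) = {0}; ||N|| = 57; r(N) = 0. (N is nilpotent with N^7 = 0.)

On C^7, N is a strictly lower-triangular matrix with 57 on the subdiagonal and zeros elsewhere, so its characteristic polynomial is lambda^7 and every eigenvalue is 0: sigma(N) = {0}. For the operator norm, N e_i = 57e_{i+1} for i = 1, ..., 6 and N e_7 = 0, so the singular values of N are 57 (with multiplicity 6) and 0; hence ||N|| = 57. The spectral radius r(N) = max|lambda| = 0. Note ||N|| > r(N) — characteristic of non-normal nilpotent operators. Indeed N^7 = 0.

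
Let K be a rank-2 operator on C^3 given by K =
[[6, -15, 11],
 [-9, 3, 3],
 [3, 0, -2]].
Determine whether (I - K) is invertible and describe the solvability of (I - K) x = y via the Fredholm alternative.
(I - K) is invertible (det(I - K) = -174 ≠ 0), so for every y in C^3 the equation (I - K) x = y has a unique solution.

K has rank 2 and factors as K = U V^T = u1 v1^T + u2 v2^T with u1 = (-2, 3, -1), v1 = (-3, 3, -1), u2 = (-3, -2, 1), v2 = (0, 3, -3) (multiplying out reproduces the displayed K). The nonzero eigenvalues of U V^T coincide with those of the 2 x 2 matrix G = V^T U = [[v1·u1, v1·u2], [v2·u1, v2·u2]] = [[16, 2], [12, -9]], and by the Sylvester determinant identity det(I_3 - U V^T) = det(I_2 - V^T U) = det([[-15, -2], [-12, 10]]) = (-15)(10) - (-2)(-12) = -174. (Direct check: I - K =
[[-5, 15, -11],
 [9, -2, -3],
 [-3, 0, 3]]
has determinant -174.) The finite-dimensional Fredholm alternative says: either (I - K) is invertible, or ker(I - K) ≠ {0} and then range(I - K) = ker((I - K)^*)^⊥, with dim ker(I - K) = dim ker((I - K)^*). Since det(I - K) ≠ 0, 1 is not an eigenvalue of K and ker(I - K) = {0}, so we are in the first case: for every y there is a unique x = (I - K)^(-1) y. (Explicitly, by the Woodbury identity, (I - U V^T)^(-1) = I + U (I_2 - G)^(-1) V^T.)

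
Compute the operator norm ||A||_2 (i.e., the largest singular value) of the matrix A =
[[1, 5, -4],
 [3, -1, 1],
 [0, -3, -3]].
||A||_2 ≈ 6.5926 (= sqrt(largest eigenvalue of A^T A))

||A||_2 = sigma_max(A) = sqrt(lambda_max(A^T A)). Form the symmetric matrix M = A^T A =
[[10, 2, -1],
 [2, 35, -12],
 [-1, -12, 26]].
Its characteristic polynomial (trace, sum of principal 2x2 minors, determinant of M give the coefficients) is
  p(λ) = det(λ I - M) = λ^3 - 71λ^2 + 1371λ - 7569.
No integer candidate from the rational root theorem (±divisors of 7569) is a root, so the roots are irrational. The cubic discriminant is Δ = 46314576 > 0, so there are three distinct real roots. p(9) = -252 and p(10) = 41 have opposite signs, so a root lies in (9, 10); Newton's method refines it to λ ≈ 9.8408. p(17) = 132 and p(18) = -63 have opposite signs, so a root lies in (17, 18); Newton's method refines it to λ ≈ 17.6968. p(43) = -388 and p(44) = 483 have opposite signs, so a root lies in (43, 44); Newton's method refines it to λ ≈ 43.4624. Check (Vieta): the three roots sum to 71, matching tr M = 71.
So the eigenvalues of A^T A are ≈ 9.8408, 17.6968, 43.4624 (all ≥ 0, as they must be for A^T A). The largest is λ_max ≈ 43.4624, hence ||A||_2 = sqrt(λ_max) ≈ 6.5926.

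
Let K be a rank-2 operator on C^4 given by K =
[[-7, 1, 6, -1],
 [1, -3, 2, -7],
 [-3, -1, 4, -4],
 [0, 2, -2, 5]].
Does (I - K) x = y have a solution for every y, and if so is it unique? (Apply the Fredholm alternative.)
(I - K) is invertible (det(I - K) = -22 ≠ 0), so for every y in C^4 the equation (I - K) x = y has a unique solution.

K has rank 2 and factors as K = U V^T = u1 v1^T + u2 v2^T with u1 = (1, -3, -1, 2), v1 = (-1, 1, 0, 2), u2 = (3, 1, 2, -1), v2 = (-2, 0, 2, -1) (multiplying out reproduces the displayed K). The nonzero eigenvalues of U V^T coincide with those of the 2 x 2 matrix G = V^T U = [[v1·u1, v1·u2], [v2·u1, v2·u2]] = [[0, -4], [-6, -1]], and by the Sylvester determinant identity det(I_4 - U V^T) = det(I_2 - V^T U) = det([[1, 4], [6, 2]]) = (1)(2) - (4)(6) = -22. (Direct check: I - K =
[[8, -1, -6, 1],
 [-1, 4, -2, 7],
 [3, 1, -3, 4],
 [0, -2, 2, -4]]
has determinant -22.) The finite-dimensional Fredholm alternative says: either (I - K) is invertible, or ker(I - K) ≠ {0} and then range(I - K) = ker((I - K)^*)^⊥, with dim ker(I - K) = dim ker((I - K)^*). Since det(I - K) ≠ 0, 1 is not an eigenvalue of K and ker(I - K) = {0}, so we are in the first case: for every y there is a unique x = (I - K)^(-1) y. (Explicitly, by the Woodbury identity, (I - U V^T)^(-1) = I + U (I_2 - G)^(-1) V^T.)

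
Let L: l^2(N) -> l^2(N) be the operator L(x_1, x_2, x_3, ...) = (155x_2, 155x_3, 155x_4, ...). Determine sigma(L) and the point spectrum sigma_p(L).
sigma(L) = closed disk {z in C : |z| ≤ 155}; sigma_p(L) = open disk {z in C : |z| < 155}

Note L = 155·V where V is the unit left shift (V x)_k = x_{k+1}; so sigma(L) = 155·sigma(V) and ||L|| = 155||V||. ||L x||^2 = 24025sum_{k≥2} |x_k|^2 ≤ 24025||x||^2, with equality on {x : x_1 = 0}, so ||L|| = 155. For any lambda with |lambda| < 155, set r = lambda/155 (|r| < 1); the vector x = (1, r, r^2, ...) is in l^2 and satisfies L x = 155(r, r^2, ...) = lambda x, so lambda is an eigenvalue. On the boundary |lambda| = 155 the geometric series diverges, so no l^2 eigenvector exists, but these lambda lie in the approximate point spectrum. Hence sigma(L) is the closed disk of radius 155 and sigma_p(L) is the open disk.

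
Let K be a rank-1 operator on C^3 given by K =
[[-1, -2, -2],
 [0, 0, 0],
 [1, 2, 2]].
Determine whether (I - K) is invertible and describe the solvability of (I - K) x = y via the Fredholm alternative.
(I - K) is singular (det(I - K) = 0, i.e. 1 ∈ sigma(K)). (I - K) x = y is solvable iff y ⊥ ker((I - K)^*) = span{(-1, -2, -2)}, i.e. iff -y_1 - 2y_2 - 2y_3 = 0. When solvable, the solutions are x = y + c·(1, 0, -1), c arbitrary (ker(I - K) = span{(1, 0, -1)}, dimension 1).

K has rank 1, so it is an outer product K = u v^T: every row of K is a multiple of one row vector. Reading off the entries, u = (1, 0, -1) and v = (-1, -2, -2) (row i of K equals u_i·v^T). A rank-one matrix u v^T satisfies K u = u (v·u) and kills the (2)-dimensional subspace v^⊥, so its characteristic polynomial is lambda^2 (lambda - v·u) with v·u = tr K = 1. Hence the eigenvalues of I - K are 1 (multiplicity 2) and 1 - (1) = 0, so det(I - K) = 0. (Direct check: I - K =
[[2, 2, 2],
 [0, 1, 0],
 [-1, -2, -1]]
has determinant 0.) So 1 is an eigenvalue of K and (I - K) is not invertible. The finite-dimensional Fredholm alternative says: either (I - K) is invertible, or ker(I - K) ≠ {0} and then range(I - K) = ker((I - K)^*)^⊥, with dim ker(I - K) = dim ker((I - K)^*). We are in the second case, so we need both kernels. Kernel of I - K: (I - K) u = u - u (v·u) = u - u = 0, so ker(I - K) = span{u} = span{(1, 0, -1)} (it is exactly 1-dimensional because rank(I - K) = 2). Kernel of the adjoint: K is real, so (I - K)^* = I - K^T = I - v u^T, and (I - v u^T) v = v - v (u·v) = 0; hence ker((I - K)^*) = span{v} = span{(-1, -2, -2)}. Therefore (I - K) x = y is solvable iff <y, v> = 0, i.e. iff -y_1 - 2y_2 - 2y_3 = 0. When this holds, K y = u (v·y) = 0, so (I - K) y = y and x = y is a particular solution; the full solution set is the line x = y + c·u = y + c·(1, 0, -1), c ∈ C.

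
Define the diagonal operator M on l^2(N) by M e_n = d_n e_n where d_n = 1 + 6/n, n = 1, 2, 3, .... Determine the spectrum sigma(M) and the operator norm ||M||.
sigma(M) = {1 + 6/n : n ≥ 1} ∪ {1}; ||M|| = 7

A bounded diagonal operator on l^2 with diagonal entries d_n has spectrum equal to the closure of {d_n : n ≥ 1}: every d_n is an eigenvalue (with eigenvector e_n), so {d_n} ⊂ sigma(M); the spectrum is closed, so its closure is too; and for lambda not in the closure, (M - lambda I) has bounded inverse (the diagonal entries 1/(d_n - lambda) are bounded). For our sequence d_n = 1 + 6/n, n = 1, 2, 3, ...:
  - {d_n} = {1 + 6/n : n ≥ 1}; the only limit point is 1
  - closure = {1 + 6/n : n ≥ 1} ∪ {1}
For the norm: a diagonal operator has ||M|| = sup_n |d_n|. Here d_n = 1 + 6/n is positive and decreasing, so sup_n |d_n| = d_1 = 1 + 6 = 7. So ||M|| = 7.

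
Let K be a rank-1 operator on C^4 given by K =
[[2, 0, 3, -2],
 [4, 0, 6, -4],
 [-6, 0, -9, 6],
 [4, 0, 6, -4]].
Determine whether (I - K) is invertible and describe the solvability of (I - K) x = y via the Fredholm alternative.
(I - K) is invertible (det(I - K) = 12 ≠ 0), so for every y in C^4 the equation (I - K) x = y has a unique solution.

K has rank 1, so it is an outer product K = u v^T: every row of K is a multiple of one row vector. Reading off the entries, u = (1, 2, -3, 2) and v = (2, 0, 3, -2) (row i of K equals u_i·v^T). A rank-one matrix u v^T satisfies K u = u (v·u) and kills the (3)-dimensional subspace v^⊥, so its characteristic polynomial is lambda^3 (lambda - v·u) with v·u = tr K = -11. Hence the eigenvalues of I - K are 1 (multiplicity 3) and 1 - (-11) = 12, so det(I - K) = 12. (Direct check: I - K =
[[-1, 0, -3, 2],
 [-4, 1, -6, 4],
 [6, 0, 10, -6],
 [-4, 0, -6, 5]]
has determinant 12.) The finite-dimensional Fredholm alternative says: either (I - K) is invertible, or ker(I - K) ≠ {0} and then range(I - K) = ker((I - K)^*)^⊥, with dim ker(I - K) = dim ker((I - K)^*). Since det(I - K) ≠ 0, 1 is not an eigenvalue of K and ker(I - K) = {0}, so we are in the first case: for every y there is a unique x = (I - K)^(-1) y. Explicitly, by the Sherman–Morrison formula, (I - u v^T)^(-1) = I + u v^T/(1 - v·u), i.e. (I - K)^(-1) = I + K/(12).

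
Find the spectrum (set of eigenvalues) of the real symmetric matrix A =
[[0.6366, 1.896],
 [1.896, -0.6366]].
sigma(A) ≈ {-2, 2}

A is real symmetric, so its spectrum consists of real eigenvalues. Expanding the characteristic polynomial of the displayed matrix gives
  det(λ I - A) = p(λ) = λ^2 + (0)λ + (-4).
Solving p(λ) = 0 yields eigenvalues ≈ -2, 2. (A is shown rounded to 4 decimals, so these recover the underlying integer eigenvalues to within that precision.)
Verification: the trace of A = 0 equals the sum of eigenvalues 0, and det(A) ≈ -4.0001 matches the eigenvalue product -4.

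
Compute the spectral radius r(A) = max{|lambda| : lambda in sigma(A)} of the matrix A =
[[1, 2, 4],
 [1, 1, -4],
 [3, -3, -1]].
r(A) ≈ 5.6408

The eigenvalues of A are the roots of its characteristic polynomial. With M = A (coefficients from the trace, the sum of principal 2x2 minors, and det A):
  p(λ) = det(λ I - M) = λ^3 - λ^2 - 27λ + 59.
No integer candidate from the rational root theorem (±divisors of 59) is a root, so the roots are irrational. The cubic discriminant is Δ = 14384 > 0, so there are three distinct real roots. p(-6) = -31 and p(-5) = 44 have opposite signs, so a root lies in (-6, -5); Newton's method refines it to λ ≈ -5.6408. p(2) = 9 and p(3) = -4 have opposite signs, so a root lies in (2, 3); Newton's method refines it to λ ≈ 2.5684. p(4) = -1 and p(5) = 24 have opposite signs, so a root lies in (4, 5); Newton's method refines it to λ ≈ 4.0725. Check (Vieta): the three roots sum to 1, matching tr M = 1.
Thus the eigenvalues (to 4 decimals) are -5.6408 (modulus 5.6408); 2.5684 (modulus 2.5684); 4.0725 (modulus 4.0725). The spectral radius is the largest modulus: r(A) ≈ 5.6408. (Cross-check: r(A) ≤ ||A||_2 ≈ 6.0182; equality holds whenever A is normal, though it can also hold for some non-normal A.)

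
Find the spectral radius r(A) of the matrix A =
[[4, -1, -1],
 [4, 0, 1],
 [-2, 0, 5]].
r(A) ≈ 5.9055

The eigenvalues of A are the roots of its characteristic polynomial. With M = A (coefficients from the trace, the sum of principal 2x2 minors, and det A):
  p(λ) = det(λ I - M) = λ^3 - 9λ^2 + 22λ - 22.
No integer candidate from the rational root theorem (±divisors of 22) is a root, so the roots are irrational. The cubic discriminant is Δ = -2200 < 0, so there is one real root and a complex-conjugate pair. p(5) = -12 and p(6) = 2 have opposite signs, so a root lies in (5, 6); Newton's method refines it to λ ≈ 5.9055. Dividing out (λ - (5.9055)) leaves approximately λ^2 - 3.0945λ + 3.7254. For λ^2 - 3.0945λ + 3.7254 the discriminant is -5.3253. It is negative, so the remaining roots are the complex-conjugate pair λ ≈ 1.5473 ± 1.1538i. Their product equals the constant term, so |λ|^2 ≈ 3.7254 and |λ| ≈ 1.9301.
Thus the eigenvalues (to 4 decimals) are 5.9055 (modulus 5.9055); 1.5473 ± 1.1538i (modulus 1.9301). The spectral radius is the largest modulus: r(A) ≈ 5.9055. (Cross-check: r(A) ≤ ||A||_2 ≈ 6.5445; equality holds whenever A is normal, though it can also hold for some non-normal A.)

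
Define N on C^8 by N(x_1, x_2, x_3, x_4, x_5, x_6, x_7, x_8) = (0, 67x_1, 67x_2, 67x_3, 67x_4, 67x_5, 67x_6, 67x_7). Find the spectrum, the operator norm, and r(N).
sigma(N) = {0}; ||N|| = 67; r(N) = 0. (N is nilpotent with N^8 = 0.)

On C^8, N is a strictly lower-triangular matrix with 67 on the subdiagonal and zeros elsewhere, so its characteristic polynomial is lambda^8 and every eigenvalue is 0: sigma(N) = {0}. For the operator norm, N e_i = 67e_{i+1} for i = 1, ..., 7 and N e_8 = 0, so the singular values of N are 67 (with multiplicity 7) and 0; hence ||N|| = 67. The spectral radius r(N) = max|lambda| = 0. Note ||N|| > r(N) — characteristic of non-normal nilpotent operators. Indeed N^8 = 0.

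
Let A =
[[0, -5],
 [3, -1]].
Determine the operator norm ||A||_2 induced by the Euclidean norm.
||A||_2 = sqrt((35 + sqrt(325))/2) ≈ 5.1492 (= sqrt(largest eigenvalue of A^T A))

||A||_2 = sigma_max(A) = sqrt(lambda_max(A^T A)). Form the symmetric matrix M = A^T A =
[[9, -3],
 [-3, 26]].
Its characteristic polynomial (trace, determinant of M give the coefficients) is
  p(λ) = det(λ I - M) = λ^2 - 35λ + 225.
For λ^2 - 35λ + 225 the discriminant is 325. It is nonnegative but not a perfect square, so the roots are real and irrational: λ = (35 ± sqrt(325))/2 ≈ 26.5139, 8.4861.
So the eigenvalues of A^T A are ≈ 8.4861, 26.5139 (all ≥ 0, as they must be for A^T A). The largest is λ_max = (35 + sqrt(325))/2 ≈ 26.5139, hence ||A||_2 = sqrt(λ_max) = sqrt((35 + sqrt(325))/2) ≈ 5.1492.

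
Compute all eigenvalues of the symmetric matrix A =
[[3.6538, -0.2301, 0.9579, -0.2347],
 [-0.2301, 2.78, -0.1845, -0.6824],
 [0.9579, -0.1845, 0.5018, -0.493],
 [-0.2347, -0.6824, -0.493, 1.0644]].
sigma(A) ≈ {0, 1, 3, 4}

A is real symmetric, so its spectrum consists of real eigenvalues. Expanding the characteristic polynomial of the displayed matrix gives
  det(λ I - A) = p(λ) = λ^4 + (-8)λ^3 + (19)λ^2 + (-12)λ + (0).
Solving p(λ) = 0 yields eigenvalues ≈ 0, 1, 3, 4. (A is shown rounded to 4 decimals, so these recover the underlying integer eigenvalues to within that precision.)
Verification: the trace of A = 8 equals the sum of eigenvalues 8, and det(A) ≈ -0.0005 matches the eigenvalue product 0.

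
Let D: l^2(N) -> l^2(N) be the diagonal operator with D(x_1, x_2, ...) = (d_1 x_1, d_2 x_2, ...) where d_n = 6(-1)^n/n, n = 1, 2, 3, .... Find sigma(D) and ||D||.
sigma(D) = {6(-1)^n/n : n ≥ 1} ∪ {0}; ||D|| = 6

A bounded diagonal operator on l^2 with diagonal entries d_n has spectrum equal to the closure of {d_n : n ≥ 1}: every d_n is an eigenvalue (with eigenvector e_n), so {d_n} ⊂ sigma(D); the spectrum is closed, so its closure is too; and for lambda not in the closure, (D - lambda I) has bounded inverse (the diagonal entries 1/(d_n - lambda) are bounded). For our sequence d_n = 6(-1)^n/n, n = 1, 2, 3, ...:
  - {d_n} = {6(-1)^n/n : n ≥ 1}; the only limit point is 0
  - closure = {6(-1)^n/n : n ≥ 1} ∪ {0}
For the norm: a diagonal operator has ||D|| = sup_n |d_n|. Here |d_n| = 6/n is decreasing, so sup_n |d_n| = |d_1| = 6. So ||D|| = 6.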